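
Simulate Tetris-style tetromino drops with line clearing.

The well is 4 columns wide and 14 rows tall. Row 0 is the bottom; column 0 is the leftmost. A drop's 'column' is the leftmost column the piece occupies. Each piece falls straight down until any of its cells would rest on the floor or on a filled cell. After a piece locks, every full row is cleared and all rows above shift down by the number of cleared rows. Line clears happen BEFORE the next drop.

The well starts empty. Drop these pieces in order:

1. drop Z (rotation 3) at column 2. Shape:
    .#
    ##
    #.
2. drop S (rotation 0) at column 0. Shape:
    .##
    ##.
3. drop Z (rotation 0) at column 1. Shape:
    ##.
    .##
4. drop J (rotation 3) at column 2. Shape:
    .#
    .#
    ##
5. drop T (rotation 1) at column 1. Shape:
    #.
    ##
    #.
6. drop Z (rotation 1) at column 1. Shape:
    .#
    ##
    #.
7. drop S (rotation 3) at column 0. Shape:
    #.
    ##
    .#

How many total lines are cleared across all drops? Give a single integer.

Drop 1: Z rot3 at col 2 lands with bottom-row=0; cleared 0 line(s) (total 0); column heights now [0 0 2 3], max=3
Drop 2: S rot0 at col 0 lands with bottom-row=1; cleared 1 line(s) (total 1); column heights now [0 2 2 2], max=2
Drop 3: Z rot0 at col 1 lands with bottom-row=2; cleared 0 line(s) (total 1); column heights now [0 4 4 3], max=4
Drop 4: J rot3 at col 2 lands with bottom-row=4; cleared 0 line(s) (total 1); column heights now [0 4 5 7], max=7
Drop 5: T rot1 at col 1 lands with bottom-row=4; cleared 0 line(s) (total 1); column heights now [0 7 6 7], max=7
Drop 6: Z rot1 at col 1 lands with bottom-row=7; cleared 0 line(s) (total 1); column heights now [0 9 10 7], max=10
Drop 7: S rot3 at col 0 lands with bottom-row=9; cleared 0 line(s) (total 1); column heights now [12 11 10 7], max=12

Answer: 1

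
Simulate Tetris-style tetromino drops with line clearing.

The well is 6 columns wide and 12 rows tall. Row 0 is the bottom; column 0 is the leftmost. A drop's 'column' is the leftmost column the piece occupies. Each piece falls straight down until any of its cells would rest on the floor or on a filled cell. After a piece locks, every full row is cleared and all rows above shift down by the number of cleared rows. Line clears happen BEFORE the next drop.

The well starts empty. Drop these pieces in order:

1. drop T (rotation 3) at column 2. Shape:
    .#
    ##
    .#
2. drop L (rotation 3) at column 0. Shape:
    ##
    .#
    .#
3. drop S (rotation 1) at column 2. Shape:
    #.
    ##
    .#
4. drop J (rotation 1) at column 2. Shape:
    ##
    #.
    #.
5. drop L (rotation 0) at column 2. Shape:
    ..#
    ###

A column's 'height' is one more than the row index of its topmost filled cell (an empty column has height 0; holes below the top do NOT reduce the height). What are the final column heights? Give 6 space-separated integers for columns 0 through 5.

Answer: 3 3 10 10 11 0

Derivation:
Drop 1: T rot3 at col 2 lands with bottom-row=0; cleared 0 line(s) (total 0); column heights now [0 0 2 3 0 0], max=3
Drop 2: L rot3 at col 0 lands with bottom-row=0; cleared 0 line(s) (total 0); column heights now [3 3 2 3 0 0], max=3
Drop 3: S rot1 at col 2 lands with bottom-row=3; cleared 0 line(s) (total 0); column heights now [3 3 6 5 0 0], max=6
Drop 4: J rot1 at col 2 lands with bottom-row=6; cleared 0 line(s) (total 0); column heights now [3 3 9 9 0 0], max=9
Drop 5: L rot0 at col 2 lands with bottom-row=9; cleared 0 line(s) (total 0); column heights now [3 3 10 10 11 0], max=11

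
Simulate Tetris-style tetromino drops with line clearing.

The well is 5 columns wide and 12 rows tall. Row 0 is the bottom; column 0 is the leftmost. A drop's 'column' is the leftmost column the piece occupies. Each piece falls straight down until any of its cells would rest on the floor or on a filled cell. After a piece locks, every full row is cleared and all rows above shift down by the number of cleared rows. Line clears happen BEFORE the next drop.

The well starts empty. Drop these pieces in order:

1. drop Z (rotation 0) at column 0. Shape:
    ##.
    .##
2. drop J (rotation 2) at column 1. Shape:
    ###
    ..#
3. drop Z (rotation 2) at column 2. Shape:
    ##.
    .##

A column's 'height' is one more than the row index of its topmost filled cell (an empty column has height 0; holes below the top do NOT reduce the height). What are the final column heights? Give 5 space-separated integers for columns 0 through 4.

Drop 1: Z rot0 at col 0 lands with bottom-row=0; cleared 0 line(s) (total 0); column heights now [2 2 1 0 0], max=2
Drop 2: J rot2 at col 1 lands with bottom-row=1; cleared 0 line(s) (total 0); column heights now [2 3 3 3 0], max=3
Drop 3: Z rot2 at col 2 lands with bottom-row=3; cleared 0 line(s) (total 0); column heights now [2 3 5 5 4], max=5

Answer: 2 3 5 5 4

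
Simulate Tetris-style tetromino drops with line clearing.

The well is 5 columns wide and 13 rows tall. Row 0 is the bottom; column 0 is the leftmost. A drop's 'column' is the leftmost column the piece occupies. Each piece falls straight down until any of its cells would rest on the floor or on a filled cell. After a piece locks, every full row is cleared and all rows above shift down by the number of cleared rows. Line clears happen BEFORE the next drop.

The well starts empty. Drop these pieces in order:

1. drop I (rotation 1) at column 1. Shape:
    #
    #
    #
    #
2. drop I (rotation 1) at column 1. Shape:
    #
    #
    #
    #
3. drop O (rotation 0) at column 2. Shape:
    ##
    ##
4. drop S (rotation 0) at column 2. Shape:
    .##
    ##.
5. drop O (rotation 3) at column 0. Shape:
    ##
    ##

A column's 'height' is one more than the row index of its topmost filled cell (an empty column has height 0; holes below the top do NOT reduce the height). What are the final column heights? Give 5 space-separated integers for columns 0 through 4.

Answer: 10 10 3 4 4

Derivation:
Drop 1: I rot1 at col 1 lands with bottom-row=0; cleared 0 line(s) (total 0); column heights now [0 4 0 0 0], max=4
Drop 2: I rot1 at col 1 lands with bottom-row=4; cleared 0 line(s) (total 0); column heights now [0 8 0 0 0], max=8
Drop 3: O rot0 at col 2 lands with bottom-row=0; cleared 0 line(s) (total 0); column heights now [0 8 2 2 0], max=8
Drop 4: S rot0 at col 2 lands with bottom-row=2; cleared 0 line(s) (total 0); column heights now [0 8 3 4 4], max=8
Drop 5: O rot3 at col 0 lands with bottom-row=8; cleared 0 line(s) (total 0); column heights now [10 10 3 4 4], max=10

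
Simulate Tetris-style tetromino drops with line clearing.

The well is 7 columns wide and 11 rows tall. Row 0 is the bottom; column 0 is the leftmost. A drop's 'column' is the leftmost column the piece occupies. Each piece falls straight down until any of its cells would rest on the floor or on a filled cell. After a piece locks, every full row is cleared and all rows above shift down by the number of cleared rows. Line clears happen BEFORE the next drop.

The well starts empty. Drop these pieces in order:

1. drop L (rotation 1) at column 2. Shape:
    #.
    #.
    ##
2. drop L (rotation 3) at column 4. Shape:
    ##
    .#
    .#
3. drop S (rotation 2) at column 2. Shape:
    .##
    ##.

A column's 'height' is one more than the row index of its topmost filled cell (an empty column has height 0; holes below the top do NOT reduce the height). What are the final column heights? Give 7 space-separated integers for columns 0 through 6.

Answer: 0 0 4 5 5 3 0

Derivation:
Drop 1: L rot1 at col 2 lands with bottom-row=0; cleared 0 line(s) (total 0); column heights now [0 0 3 1 0 0 0], max=3
Drop 2: L rot3 at col 4 lands with bottom-row=0; cleared 0 line(s) (total 0); column heights now [0 0 3 1 3 3 0], max=3
Drop 3: S rot2 at col 2 lands with bottom-row=3; cleared 0 line(s) (total 0); column heights now [0 0 4 5 5 3 0], max=5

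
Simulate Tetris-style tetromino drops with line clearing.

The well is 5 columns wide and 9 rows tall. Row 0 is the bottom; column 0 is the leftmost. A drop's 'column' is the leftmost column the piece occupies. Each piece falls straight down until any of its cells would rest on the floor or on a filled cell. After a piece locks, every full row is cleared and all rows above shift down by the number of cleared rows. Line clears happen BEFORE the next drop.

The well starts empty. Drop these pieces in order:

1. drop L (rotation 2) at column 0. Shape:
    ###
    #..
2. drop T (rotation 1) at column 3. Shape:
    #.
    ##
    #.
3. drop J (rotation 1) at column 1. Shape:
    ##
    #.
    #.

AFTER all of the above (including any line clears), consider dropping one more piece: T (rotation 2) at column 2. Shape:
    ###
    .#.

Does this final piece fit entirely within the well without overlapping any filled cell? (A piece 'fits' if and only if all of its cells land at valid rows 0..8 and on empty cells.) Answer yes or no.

Drop 1: L rot2 at col 0 lands with bottom-row=0; cleared 0 line(s) (total 0); column heights now [2 2 2 0 0], max=2
Drop 2: T rot1 at col 3 lands with bottom-row=0; cleared 1 line(s) (total 1); column heights now [1 0 0 2 0], max=2
Drop 3: J rot1 at col 1 lands with bottom-row=0; cleared 0 line(s) (total 1); column heights now [1 3 3 2 0], max=3
Test piece T rot2 at col 2 (width 3): heights before test = [1 3 3 2 0]; fits = True

Answer: yes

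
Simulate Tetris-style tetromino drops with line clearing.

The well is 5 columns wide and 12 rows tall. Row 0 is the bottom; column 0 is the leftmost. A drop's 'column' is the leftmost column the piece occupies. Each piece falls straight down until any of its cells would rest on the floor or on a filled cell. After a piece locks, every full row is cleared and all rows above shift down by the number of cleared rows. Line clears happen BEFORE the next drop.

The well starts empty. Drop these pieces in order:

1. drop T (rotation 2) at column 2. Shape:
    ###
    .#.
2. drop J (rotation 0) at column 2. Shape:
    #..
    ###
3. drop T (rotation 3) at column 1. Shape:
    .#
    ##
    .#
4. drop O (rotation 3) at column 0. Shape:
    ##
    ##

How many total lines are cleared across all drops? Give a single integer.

Drop 1: T rot2 at col 2 lands with bottom-row=0; cleared 0 line(s) (total 0); column heights now [0 0 2 2 2], max=2
Drop 2: J rot0 at col 2 lands with bottom-row=2; cleared 0 line(s) (total 0); column heights now [0 0 4 3 3], max=4
Drop 3: T rot3 at col 1 lands with bottom-row=4; cleared 0 line(s) (total 0); column heights now [0 6 7 3 3], max=7
Drop 4: O rot3 at col 0 lands with bottom-row=6; cleared 0 line(s) (total 0); column heights now [8 8 7 3 3], max=8

Answer: 0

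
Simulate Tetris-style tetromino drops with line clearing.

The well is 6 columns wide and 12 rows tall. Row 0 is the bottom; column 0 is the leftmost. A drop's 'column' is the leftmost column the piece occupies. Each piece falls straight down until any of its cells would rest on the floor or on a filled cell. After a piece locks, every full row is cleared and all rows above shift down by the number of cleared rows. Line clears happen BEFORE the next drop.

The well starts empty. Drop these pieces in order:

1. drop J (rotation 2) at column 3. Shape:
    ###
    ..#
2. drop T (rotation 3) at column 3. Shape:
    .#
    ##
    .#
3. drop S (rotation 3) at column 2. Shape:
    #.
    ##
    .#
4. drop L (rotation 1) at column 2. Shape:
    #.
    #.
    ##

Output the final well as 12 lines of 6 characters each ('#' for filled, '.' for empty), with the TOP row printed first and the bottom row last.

Answer: ......
......
..#...
..#...
..##..
..#...
..##..
...##.
...##.
....#.
...###
.....#

Derivation:
Drop 1: J rot2 at col 3 lands with bottom-row=0; cleared 0 line(s) (total 0); column heights now [0 0 0 2 2 2], max=2
Drop 2: T rot3 at col 3 lands with bottom-row=2; cleared 0 line(s) (total 0); column heights now [0 0 0 4 5 2], max=5
Drop 3: S rot3 at col 2 lands with bottom-row=4; cleared 0 line(s) (total 0); column heights now [0 0 7 6 5 2], max=7
Drop 4: L rot1 at col 2 lands with bottom-row=7; cleared 0 line(s) (total 0); column heights now [0 0 10 8 5 2], max=10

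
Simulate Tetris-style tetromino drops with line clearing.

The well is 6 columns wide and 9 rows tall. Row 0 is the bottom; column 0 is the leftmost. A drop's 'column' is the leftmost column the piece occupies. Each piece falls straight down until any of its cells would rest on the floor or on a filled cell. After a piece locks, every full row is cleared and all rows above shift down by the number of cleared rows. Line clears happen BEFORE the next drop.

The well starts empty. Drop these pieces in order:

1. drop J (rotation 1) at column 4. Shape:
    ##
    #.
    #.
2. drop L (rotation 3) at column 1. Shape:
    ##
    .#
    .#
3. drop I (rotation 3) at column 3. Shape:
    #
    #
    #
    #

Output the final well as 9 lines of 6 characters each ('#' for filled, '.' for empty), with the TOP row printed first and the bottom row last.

Drop 1: J rot1 at col 4 lands with bottom-row=0; cleared 0 line(s) (total 0); column heights now [0 0 0 0 3 3], max=3
Drop 2: L rot3 at col 1 lands with bottom-row=0; cleared 0 line(s) (total 0); column heights now [0 3 3 0 3 3], max=3
Drop 3: I rot3 at col 3 lands with bottom-row=0; cleared 0 line(s) (total 0); column heights now [0 3 3 4 3 3], max=4

Answer: ......
......
......
......
......
...#..
.#####
..###.
..###.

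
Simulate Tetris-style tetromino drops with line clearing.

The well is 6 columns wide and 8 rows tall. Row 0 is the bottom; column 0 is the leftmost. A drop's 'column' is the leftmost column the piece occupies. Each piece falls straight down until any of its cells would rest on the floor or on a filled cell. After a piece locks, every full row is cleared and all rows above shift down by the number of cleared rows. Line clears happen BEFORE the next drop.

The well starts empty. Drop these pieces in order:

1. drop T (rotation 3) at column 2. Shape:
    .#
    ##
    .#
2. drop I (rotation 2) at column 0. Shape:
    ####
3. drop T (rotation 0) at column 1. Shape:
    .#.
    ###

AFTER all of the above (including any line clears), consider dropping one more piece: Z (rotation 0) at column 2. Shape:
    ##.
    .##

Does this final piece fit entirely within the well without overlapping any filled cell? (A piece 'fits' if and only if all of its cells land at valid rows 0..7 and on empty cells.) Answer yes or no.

Drop 1: T rot3 at col 2 lands with bottom-row=0; cleared 0 line(s) (total 0); column heights now [0 0 2 3 0 0], max=3
Drop 2: I rot2 at col 0 lands with bottom-row=3; cleared 0 line(s) (total 0); column heights now [4 4 4 4 0 0], max=4
Drop 3: T rot0 at col 1 lands with bottom-row=4; cleared 0 line(s) (total 0); column heights now [4 5 6 5 0 0], max=6
Test piece Z rot0 at col 2 (width 3): heights before test = [4 5 6 5 0 0]; fits = True

Answer: yes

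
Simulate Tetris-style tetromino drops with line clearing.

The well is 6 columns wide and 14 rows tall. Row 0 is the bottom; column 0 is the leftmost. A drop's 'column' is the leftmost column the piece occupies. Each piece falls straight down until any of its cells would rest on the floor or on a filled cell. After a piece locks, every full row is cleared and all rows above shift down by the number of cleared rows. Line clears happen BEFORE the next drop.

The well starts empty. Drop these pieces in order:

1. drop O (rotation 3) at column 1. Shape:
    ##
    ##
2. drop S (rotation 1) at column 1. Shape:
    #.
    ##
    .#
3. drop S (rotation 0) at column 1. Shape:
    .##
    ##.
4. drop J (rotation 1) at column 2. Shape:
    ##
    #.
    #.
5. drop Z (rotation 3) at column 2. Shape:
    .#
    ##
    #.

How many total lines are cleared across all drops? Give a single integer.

Answer: 0

Derivation:
Drop 1: O rot3 at col 1 lands with bottom-row=0; cleared 0 line(s) (total 0); column heights now [0 2 2 0 0 0], max=2
Drop 2: S rot1 at col 1 lands with bottom-row=2; cleared 0 line(s) (total 0); column heights now [0 5 4 0 0 0], max=5
Drop 3: S rot0 at col 1 lands with bottom-row=5; cleared 0 line(s) (total 0); column heights now [0 6 7 7 0 0], max=7
Drop 4: J rot1 at col 2 lands with bottom-row=7; cleared 0 line(s) (total 0); column heights now [0 6 10 10 0 0], max=10
Drop 5: Z rot3 at col 2 lands with bottom-row=10; cleared 0 line(s) (total 0); column heights now [0 6 12 13 0 0], max=13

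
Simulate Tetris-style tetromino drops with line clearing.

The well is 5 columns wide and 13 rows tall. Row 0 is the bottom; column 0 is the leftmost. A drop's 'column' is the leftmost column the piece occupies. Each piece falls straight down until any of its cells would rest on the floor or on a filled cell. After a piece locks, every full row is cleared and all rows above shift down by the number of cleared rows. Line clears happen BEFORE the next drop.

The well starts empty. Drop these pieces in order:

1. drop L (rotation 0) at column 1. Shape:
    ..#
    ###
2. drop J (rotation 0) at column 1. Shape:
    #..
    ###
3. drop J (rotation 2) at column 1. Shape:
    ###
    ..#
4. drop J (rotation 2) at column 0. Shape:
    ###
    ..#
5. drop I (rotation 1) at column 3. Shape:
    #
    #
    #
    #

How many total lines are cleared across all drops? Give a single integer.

Answer: 0

Derivation:
Drop 1: L rot0 at col 1 lands with bottom-row=0; cleared 0 line(s) (total 0); column heights now [0 1 1 2 0], max=2
Drop 2: J rot0 at col 1 lands with bottom-row=2; cleared 0 line(s) (total 0); column heights now [0 4 3 3 0], max=4
Drop 3: J rot2 at col 1 lands with bottom-row=3; cleared 0 line(s) (total 0); column heights now [0 5 5 5 0], max=5
Drop 4: J rot2 at col 0 lands with bottom-row=5; cleared 0 line(s) (total 0); column heights now [7 7 7 5 0], max=7
Drop 5: I rot1 at col 3 lands with bottom-row=5; cleared 0 line(s) (total 0); column heights now [7 7 7 9 0], max=9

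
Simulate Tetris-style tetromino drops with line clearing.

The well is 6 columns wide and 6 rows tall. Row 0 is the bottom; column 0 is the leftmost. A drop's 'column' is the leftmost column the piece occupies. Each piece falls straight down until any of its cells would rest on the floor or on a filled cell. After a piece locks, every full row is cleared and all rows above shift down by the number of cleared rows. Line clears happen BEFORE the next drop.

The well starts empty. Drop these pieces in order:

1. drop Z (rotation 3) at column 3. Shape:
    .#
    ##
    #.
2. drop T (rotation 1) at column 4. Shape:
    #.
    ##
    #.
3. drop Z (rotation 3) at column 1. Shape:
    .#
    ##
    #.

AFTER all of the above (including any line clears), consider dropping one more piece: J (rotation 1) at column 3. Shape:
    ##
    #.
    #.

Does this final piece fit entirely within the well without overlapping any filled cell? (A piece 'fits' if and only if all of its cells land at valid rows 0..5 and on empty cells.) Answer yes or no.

Answer: no

Derivation:
Drop 1: Z rot3 at col 3 lands with bottom-row=0; cleared 0 line(s) (total 0); column heights now [0 0 0 2 3 0], max=3
Drop 2: T rot1 at col 4 lands with bottom-row=3; cleared 0 line(s) (total 0); column heights now [0 0 0 2 6 5], max=6
Drop 3: Z rot3 at col 1 lands with bottom-row=0; cleared 0 line(s) (total 0); column heights now [0 2 3 2 6 5], max=6
Test piece J rot1 at col 3 (width 2): heights before test = [0 2 3 2 6 5]; fits = False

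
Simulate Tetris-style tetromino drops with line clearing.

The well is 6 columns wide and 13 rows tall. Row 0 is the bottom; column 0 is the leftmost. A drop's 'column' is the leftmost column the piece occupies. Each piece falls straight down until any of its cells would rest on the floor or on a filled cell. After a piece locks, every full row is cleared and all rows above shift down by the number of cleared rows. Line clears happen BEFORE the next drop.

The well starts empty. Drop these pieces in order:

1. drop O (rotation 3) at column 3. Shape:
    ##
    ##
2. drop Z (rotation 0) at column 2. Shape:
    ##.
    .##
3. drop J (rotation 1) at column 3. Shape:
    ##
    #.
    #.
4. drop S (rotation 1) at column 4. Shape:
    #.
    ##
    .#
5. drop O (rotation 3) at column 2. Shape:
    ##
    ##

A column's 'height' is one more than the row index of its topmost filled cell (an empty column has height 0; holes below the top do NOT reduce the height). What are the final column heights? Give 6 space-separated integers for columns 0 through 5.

Answer: 0 0 9 9 9 8

Derivation:
Drop 1: O rot3 at col 3 lands with bottom-row=0; cleared 0 line(s) (total 0); column heights now [0 0 0 2 2 0], max=2
Drop 2: Z rot0 at col 2 lands with bottom-row=2; cleared 0 line(s) (total 0); column heights now [0 0 4 4 3 0], max=4
Drop 3: J rot1 at col 3 lands with bottom-row=4; cleared 0 line(s) (total 0); column heights now [0 0 4 7 7 0], max=7
Drop 4: S rot1 at col 4 lands with bottom-row=6; cleared 0 line(s) (total 0); column heights now [0 0 4 7 9 8], max=9
Drop 5: O rot3 at col 2 lands with bottom-row=7; cleared 0 line(s) (total 0); column heights now [0 0 9 9 9 8], max=9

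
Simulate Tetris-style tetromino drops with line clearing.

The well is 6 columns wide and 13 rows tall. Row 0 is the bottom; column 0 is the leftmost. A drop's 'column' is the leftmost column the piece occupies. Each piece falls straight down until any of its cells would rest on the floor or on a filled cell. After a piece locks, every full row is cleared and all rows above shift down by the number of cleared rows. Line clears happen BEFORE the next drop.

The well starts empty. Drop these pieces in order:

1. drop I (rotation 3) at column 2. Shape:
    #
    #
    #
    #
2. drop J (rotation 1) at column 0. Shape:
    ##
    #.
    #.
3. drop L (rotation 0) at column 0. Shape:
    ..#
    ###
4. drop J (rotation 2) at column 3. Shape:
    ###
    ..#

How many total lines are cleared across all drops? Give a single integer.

Drop 1: I rot3 at col 2 lands with bottom-row=0; cleared 0 line(s) (total 0); column heights now [0 0 4 0 0 0], max=4
Drop 2: J rot1 at col 0 lands with bottom-row=0; cleared 0 line(s) (total 0); column heights now [3 3 4 0 0 0], max=4
Drop 3: L rot0 at col 0 lands with bottom-row=4; cleared 0 line(s) (total 0); column heights now [5 5 6 0 0 0], max=6
Drop 4: J rot2 at col 3 lands with bottom-row=0; cleared 0 line(s) (total 0); column heights now [5 5 6 2 2 2], max=6

Answer: 0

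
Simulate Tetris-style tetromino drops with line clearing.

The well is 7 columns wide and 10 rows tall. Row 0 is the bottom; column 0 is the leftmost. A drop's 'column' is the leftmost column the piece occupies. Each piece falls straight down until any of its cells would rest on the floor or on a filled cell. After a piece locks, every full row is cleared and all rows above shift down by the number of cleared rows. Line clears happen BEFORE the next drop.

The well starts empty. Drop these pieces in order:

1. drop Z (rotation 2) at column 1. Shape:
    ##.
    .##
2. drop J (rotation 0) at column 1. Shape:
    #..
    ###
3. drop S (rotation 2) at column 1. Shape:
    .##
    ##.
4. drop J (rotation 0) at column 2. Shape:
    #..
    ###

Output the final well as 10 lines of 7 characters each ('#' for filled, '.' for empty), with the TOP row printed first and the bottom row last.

Drop 1: Z rot2 at col 1 lands with bottom-row=0; cleared 0 line(s) (total 0); column heights now [0 2 2 1 0 0 0], max=2
Drop 2: J rot0 at col 1 lands with bottom-row=2; cleared 0 line(s) (total 0); column heights now [0 4 3 3 0 0 0], max=4
Drop 3: S rot2 at col 1 lands with bottom-row=4; cleared 0 line(s) (total 0); column heights now [0 5 6 6 0 0 0], max=6
Drop 4: J rot0 at col 2 lands with bottom-row=6; cleared 0 line(s) (total 0); column heights now [0 5 8 7 7 0 0], max=8

Answer: .......
.......
..#....
..###..
..##...
.##....
.#.....
.###...
.##....
..##...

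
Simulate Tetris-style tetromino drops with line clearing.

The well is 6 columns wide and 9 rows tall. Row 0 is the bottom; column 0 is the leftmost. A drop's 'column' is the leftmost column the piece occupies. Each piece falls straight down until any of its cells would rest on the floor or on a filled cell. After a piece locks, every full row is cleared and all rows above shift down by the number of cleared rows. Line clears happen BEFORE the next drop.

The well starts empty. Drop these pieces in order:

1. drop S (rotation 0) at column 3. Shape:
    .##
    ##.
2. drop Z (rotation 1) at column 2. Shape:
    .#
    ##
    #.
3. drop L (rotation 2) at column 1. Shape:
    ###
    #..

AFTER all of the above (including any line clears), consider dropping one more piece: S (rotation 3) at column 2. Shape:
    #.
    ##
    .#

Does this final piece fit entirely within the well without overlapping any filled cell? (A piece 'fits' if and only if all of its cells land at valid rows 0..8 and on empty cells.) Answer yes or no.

Drop 1: S rot0 at col 3 lands with bottom-row=0; cleared 0 line(s) (total 0); column heights now [0 0 0 1 2 2], max=2
Drop 2: Z rot1 at col 2 lands with bottom-row=0; cleared 0 line(s) (total 0); column heights now [0 0 2 3 2 2], max=3
Drop 3: L rot2 at col 1 lands with bottom-row=2; cleared 0 line(s) (total 0); column heights now [0 4 4 4 2 2], max=4
Test piece S rot3 at col 2 (width 2): heights before test = [0 4 4 4 2 2]; fits = True

Answer: yes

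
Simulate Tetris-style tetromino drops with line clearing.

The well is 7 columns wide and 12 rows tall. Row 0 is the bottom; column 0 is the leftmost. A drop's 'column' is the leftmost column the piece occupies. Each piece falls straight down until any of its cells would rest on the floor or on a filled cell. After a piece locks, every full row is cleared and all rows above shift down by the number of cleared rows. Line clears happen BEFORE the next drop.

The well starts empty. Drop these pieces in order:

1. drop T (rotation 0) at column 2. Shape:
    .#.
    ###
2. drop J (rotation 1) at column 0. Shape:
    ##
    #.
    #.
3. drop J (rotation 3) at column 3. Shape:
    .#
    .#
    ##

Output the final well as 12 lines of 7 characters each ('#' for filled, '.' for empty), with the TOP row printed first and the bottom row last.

Drop 1: T rot0 at col 2 lands with bottom-row=0; cleared 0 line(s) (total 0); column heights now [0 0 1 2 1 0 0], max=2
Drop 2: J rot1 at col 0 lands with bottom-row=0; cleared 0 line(s) (total 0); column heights now [3 3 1 2 1 0 0], max=3
Drop 3: J rot3 at col 3 lands with bottom-row=2; cleared 0 line(s) (total 0); column heights now [3 3 1 3 5 0 0], max=5

Answer: .......
.......
.......
.......
.......
.......
.......
....#..
....#..
##.##..
#..#...
#.###..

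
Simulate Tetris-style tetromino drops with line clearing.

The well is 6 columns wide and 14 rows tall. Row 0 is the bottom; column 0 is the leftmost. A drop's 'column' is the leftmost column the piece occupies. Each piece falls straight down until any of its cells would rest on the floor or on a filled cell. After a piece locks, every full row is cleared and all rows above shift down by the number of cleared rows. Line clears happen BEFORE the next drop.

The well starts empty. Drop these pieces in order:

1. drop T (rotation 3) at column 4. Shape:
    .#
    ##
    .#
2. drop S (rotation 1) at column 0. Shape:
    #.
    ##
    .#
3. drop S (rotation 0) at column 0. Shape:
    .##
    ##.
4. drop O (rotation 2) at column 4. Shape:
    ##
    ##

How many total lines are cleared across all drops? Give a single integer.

Answer: 0

Derivation:
Drop 1: T rot3 at col 4 lands with bottom-row=0; cleared 0 line(s) (total 0); column heights now [0 0 0 0 2 3], max=3
Drop 2: S rot1 at col 0 lands with bottom-row=0; cleared 0 line(s) (total 0); column heights now [3 2 0 0 2 3], max=3
Drop 3: S rot0 at col 0 lands with bottom-row=3; cleared 0 line(s) (total 0); column heights now [4 5 5 0 2 3], max=5
Drop 4: O rot2 at col 4 lands with bottom-row=3; cleared 0 line(s) (total 0); column heights now [4 5 5 0 5 5], max=5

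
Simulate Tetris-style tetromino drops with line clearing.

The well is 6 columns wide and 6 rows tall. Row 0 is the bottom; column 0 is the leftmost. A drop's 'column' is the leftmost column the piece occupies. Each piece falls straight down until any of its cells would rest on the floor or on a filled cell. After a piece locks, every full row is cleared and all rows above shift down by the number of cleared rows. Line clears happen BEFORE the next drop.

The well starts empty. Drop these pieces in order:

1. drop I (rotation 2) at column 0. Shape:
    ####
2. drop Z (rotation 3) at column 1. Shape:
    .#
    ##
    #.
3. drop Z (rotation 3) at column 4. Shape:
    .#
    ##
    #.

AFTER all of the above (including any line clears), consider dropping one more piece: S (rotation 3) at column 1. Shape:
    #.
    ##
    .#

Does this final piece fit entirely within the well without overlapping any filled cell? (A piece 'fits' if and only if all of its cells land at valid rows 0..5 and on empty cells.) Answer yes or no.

Drop 1: I rot2 at col 0 lands with bottom-row=0; cleared 0 line(s) (total 0); column heights now [1 1 1 1 0 0], max=1
Drop 2: Z rot3 at col 1 lands with bottom-row=1; cleared 0 line(s) (total 0); column heights now [1 3 4 1 0 0], max=4
Drop 3: Z rot3 at col 4 lands with bottom-row=0; cleared 0 line(s) (total 0); column heights now [1 3 4 1 2 3], max=4
Test piece S rot3 at col 1 (width 2): heights before test = [1 3 4 1 2 3]; fits = False

Answer: no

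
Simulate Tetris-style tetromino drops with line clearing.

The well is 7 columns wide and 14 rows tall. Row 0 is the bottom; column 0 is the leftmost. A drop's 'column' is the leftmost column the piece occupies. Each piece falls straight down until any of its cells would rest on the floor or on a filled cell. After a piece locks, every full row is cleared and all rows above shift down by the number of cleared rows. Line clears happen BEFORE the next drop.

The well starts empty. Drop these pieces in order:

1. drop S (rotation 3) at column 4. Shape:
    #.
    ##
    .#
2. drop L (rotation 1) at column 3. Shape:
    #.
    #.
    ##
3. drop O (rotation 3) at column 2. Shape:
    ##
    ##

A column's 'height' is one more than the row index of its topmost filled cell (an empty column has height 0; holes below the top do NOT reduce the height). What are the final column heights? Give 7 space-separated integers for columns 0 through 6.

Answer: 0 0 8 8 4 2 0

Derivation:
Drop 1: S rot3 at col 4 lands with bottom-row=0; cleared 0 line(s) (total 0); column heights now [0 0 0 0 3 2 0], max=3
Drop 2: L rot1 at col 3 lands with bottom-row=3; cleared 0 line(s) (total 0); column heights now [0 0 0 6 4 2 0], max=6
Drop 3: O rot3 at col 2 lands with bottom-row=6; cleared 0 line(s) (total 0); column heights now [0 0 8 8 4 2 0], max=8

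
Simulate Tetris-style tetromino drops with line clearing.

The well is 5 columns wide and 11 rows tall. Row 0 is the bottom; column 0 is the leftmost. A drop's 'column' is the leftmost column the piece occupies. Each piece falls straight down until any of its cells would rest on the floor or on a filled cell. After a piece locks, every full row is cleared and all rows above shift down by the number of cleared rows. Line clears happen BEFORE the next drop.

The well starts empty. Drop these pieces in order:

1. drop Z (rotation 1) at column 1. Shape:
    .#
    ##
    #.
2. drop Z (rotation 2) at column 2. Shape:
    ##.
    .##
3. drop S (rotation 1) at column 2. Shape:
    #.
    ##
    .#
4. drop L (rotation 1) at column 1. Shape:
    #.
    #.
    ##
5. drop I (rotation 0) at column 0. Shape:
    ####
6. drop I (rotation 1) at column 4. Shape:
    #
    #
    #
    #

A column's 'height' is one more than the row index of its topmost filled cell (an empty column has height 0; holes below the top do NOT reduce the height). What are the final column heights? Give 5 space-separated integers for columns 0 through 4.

Drop 1: Z rot1 at col 1 lands with bottom-row=0; cleared 0 line(s) (total 0); column heights now [0 2 3 0 0], max=3
Drop 2: Z rot2 at col 2 lands with bottom-row=2; cleared 0 line(s) (total 0); column heights now [0 2 4 4 3], max=4
Drop 3: S rot1 at col 2 lands with bottom-row=4; cleared 0 line(s) (total 0); column heights now [0 2 7 6 3], max=7
Drop 4: L rot1 at col 1 lands with bottom-row=7; cleared 0 line(s) (total 0); column heights now [0 10 8 6 3], max=10
Drop 5: I rot0 at col 0 lands with bottom-row=10; cleared 0 line(s) (total 0); column heights now [11 11 11 11 3], max=11
Drop 6: I rot1 at col 4 lands with bottom-row=3; cleared 0 line(s) (total 0); column heights now [11 11 11 11 7], max=11

Answer: 11 11 11 11 7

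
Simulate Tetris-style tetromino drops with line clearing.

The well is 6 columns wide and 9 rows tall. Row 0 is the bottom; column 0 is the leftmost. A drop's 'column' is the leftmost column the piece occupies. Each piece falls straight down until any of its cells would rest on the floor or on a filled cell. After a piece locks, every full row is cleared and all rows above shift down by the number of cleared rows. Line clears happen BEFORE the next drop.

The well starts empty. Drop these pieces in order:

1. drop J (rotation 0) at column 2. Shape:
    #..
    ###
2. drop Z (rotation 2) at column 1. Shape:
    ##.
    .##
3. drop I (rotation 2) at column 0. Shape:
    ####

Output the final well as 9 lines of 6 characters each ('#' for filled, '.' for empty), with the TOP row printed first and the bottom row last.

Drop 1: J rot0 at col 2 lands with bottom-row=0; cleared 0 line(s) (total 0); column heights now [0 0 2 1 1 0], max=2
Drop 2: Z rot2 at col 1 lands with bottom-row=2; cleared 0 line(s) (total 0); column heights now [0 4 4 3 1 0], max=4
Drop 3: I rot2 at col 0 lands with bottom-row=4; cleared 0 line(s) (total 0); column heights now [5 5 5 5 1 0], max=5

Answer: ......
......
......
......
####..
.##...
..##..
..#...
..###.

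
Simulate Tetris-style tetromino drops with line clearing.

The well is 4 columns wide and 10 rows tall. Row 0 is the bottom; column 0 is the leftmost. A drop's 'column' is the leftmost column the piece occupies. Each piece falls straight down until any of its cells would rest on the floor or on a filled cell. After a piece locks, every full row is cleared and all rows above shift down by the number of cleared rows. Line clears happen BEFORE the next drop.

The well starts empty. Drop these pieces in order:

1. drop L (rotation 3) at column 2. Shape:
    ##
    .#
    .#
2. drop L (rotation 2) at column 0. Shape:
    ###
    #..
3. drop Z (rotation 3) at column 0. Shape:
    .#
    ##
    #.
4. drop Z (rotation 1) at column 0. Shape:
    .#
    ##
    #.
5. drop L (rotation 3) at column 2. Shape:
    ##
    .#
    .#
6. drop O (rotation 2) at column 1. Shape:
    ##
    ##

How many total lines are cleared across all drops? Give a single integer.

Answer: 2

Derivation:
Drop 1: L rot3 at col 2 lands with bottom-row=0; cleared 0 line(s) (total 0); column heights now [0 0 3 3], max=3
Drop 2: L rot2 at col 0 lands with bottom-row=2; cleared 0 line(s) (total 0); column heights now [4 4 4 3], max=4
Drop 3: Z rot3 at col 0 lands with bottom-row=4; cleared 0 line(s) (total 0); column heights now [6 7 4 3], max=7
Drop 4: Z rot1 at col 0 lands with bottom-row=6; cleared 0 line(s) (total 0); column heights now [8 9 4 3], max=9
Drop 5: L rot3 at col 2 lands with bottom-row=3; cleared 2 line(s) (total 2); column heights now [6 7 3 4], max=7
Drop 6: O rot2 at col 1 lands with bottom-row=7; cleared 0 line(s) (total 2); column heights now [6 9 9 4], max=9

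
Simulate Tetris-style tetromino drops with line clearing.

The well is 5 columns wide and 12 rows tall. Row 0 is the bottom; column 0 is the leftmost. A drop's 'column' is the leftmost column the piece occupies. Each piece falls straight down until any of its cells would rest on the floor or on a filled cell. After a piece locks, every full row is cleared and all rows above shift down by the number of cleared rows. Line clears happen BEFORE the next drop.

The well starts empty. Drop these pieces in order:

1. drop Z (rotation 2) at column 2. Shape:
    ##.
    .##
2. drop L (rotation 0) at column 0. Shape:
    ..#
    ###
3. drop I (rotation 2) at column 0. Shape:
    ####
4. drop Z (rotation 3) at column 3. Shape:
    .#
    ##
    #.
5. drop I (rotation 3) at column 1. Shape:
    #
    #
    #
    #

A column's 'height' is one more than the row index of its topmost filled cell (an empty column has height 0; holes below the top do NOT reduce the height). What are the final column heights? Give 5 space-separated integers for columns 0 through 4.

Answer: 5 9 5 7 8

Derivation:
Drop 1: Z rot2 at col 2 lands with bottom-row=0; cleared 0 line(s) (total 0); column heights now [0 0 2 2 1], max=2
Drop 2: L rot0 at col 0 lands with bottom-row=2; cleared 0 line(s) (total 0); column heights now [3 3 4 2 1], max=4
Drop 3: I rot2 at col 0 lands with bottom-row=4; cleared 0 line(s) (total 0); column heights now [5 5 5 5 1], max=5
Drop 4: Z rot3 at col 3 lands with bottom-row=5; cleared 0 line(s) (total 0); column heights now [5 5 5 7 8], max=8
Drop 5: I rot3 at col 1 lands with bottom-row=5; cleared 0 line(s) (total 0); column heights now [5 9 5 7 8], max=9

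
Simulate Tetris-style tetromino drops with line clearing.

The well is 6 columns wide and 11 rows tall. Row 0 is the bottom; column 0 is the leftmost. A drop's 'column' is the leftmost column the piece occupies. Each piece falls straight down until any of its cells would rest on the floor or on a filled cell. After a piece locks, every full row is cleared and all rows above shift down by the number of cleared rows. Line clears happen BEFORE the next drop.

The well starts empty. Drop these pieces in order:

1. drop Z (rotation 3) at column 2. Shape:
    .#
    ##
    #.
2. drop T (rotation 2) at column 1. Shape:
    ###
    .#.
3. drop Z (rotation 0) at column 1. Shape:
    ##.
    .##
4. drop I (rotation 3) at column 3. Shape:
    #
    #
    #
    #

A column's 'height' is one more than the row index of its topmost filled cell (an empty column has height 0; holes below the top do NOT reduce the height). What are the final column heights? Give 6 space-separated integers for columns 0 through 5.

Drop 1: Z rot3 at col 2 lands with bottom-row=0; cleared 0 line(s) (total 0); column heights now [0 0 2 3 0 0], max=3
Drop 2: T rot2 at col 1 lands with bottom-row=2; cleared 0 line(s) (total 0); column heights now [0 4 4 4 0 0], max=4
Drop 3: Z rot0 at col 1 lands with bottom-row=4; cleared 0 line(s) (total 0); column heights now [0 6 6 5 0 0], max=6
Drop 4: I rot3 at col 3 lands with bottom-row=5; cleared 0 line(s) (total 0); column heights now [0 6 6 9 0 0], max=9

Answer: 0 6 6 9 0 0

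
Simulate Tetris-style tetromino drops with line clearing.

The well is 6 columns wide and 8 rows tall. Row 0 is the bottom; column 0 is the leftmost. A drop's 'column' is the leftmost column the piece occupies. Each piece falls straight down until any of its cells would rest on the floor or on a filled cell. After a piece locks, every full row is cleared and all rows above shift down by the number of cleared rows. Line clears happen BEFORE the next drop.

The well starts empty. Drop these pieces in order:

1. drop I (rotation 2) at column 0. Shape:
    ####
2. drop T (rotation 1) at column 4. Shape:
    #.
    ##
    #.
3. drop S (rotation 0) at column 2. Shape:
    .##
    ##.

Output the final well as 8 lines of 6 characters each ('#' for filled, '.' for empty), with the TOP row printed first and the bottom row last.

Drop 1: I rot2 at col 0 lands with bottom-row=0; cleared 0 line(s) (total 0); column heights now [1 1 1 1 0 0], max=1
Drop 2: T rot1 at col 4 lands with bottom-row=0; cleared 0 line(s) (total 0); column heights now [1 1 1 1 3 2], max=3
Drop 3: S rot0 at col 2 lands with bottom-row=2; cleared 0 line(s) (total 0); column heights now [1 1 3 4 4 2], max=4

Answer: ......
......
......
......
...##.
..###.
....##
#####.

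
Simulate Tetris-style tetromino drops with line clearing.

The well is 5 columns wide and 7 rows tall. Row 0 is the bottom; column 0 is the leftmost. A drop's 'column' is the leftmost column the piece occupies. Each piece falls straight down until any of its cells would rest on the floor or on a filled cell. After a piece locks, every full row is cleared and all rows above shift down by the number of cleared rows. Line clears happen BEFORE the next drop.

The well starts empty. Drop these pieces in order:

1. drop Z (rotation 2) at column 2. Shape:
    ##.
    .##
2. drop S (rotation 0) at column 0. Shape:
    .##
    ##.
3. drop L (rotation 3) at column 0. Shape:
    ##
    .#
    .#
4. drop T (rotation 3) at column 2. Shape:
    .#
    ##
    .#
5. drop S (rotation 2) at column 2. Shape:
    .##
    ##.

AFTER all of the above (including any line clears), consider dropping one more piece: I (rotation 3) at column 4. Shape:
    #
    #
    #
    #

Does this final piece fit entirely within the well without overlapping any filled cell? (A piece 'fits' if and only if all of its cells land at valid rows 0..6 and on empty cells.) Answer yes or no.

Drop 1: Z rot2 at col 2 lands with bottom-row=0; cleared 0 line(s) (total 0); column heights now [0 0 2 2 1], max=2
Drop 2: S rot0 at col 0 lands with bottom-row=1; cleared 0 line(s) (total 0); column heights now [2 3 3 2 1], max=3
Drop 3: L rot3 at col 0 lands with bottom-row=3; cleared 0 line(s) (total 0); column heights now [6 6 3 2 1], max=6
Drop 4: T rot3 at col 2 lands with bottom-row=2; cleared 0 line(s) (total 0); column heights now [6 6 4 5 1], max=6
Drop 5: S rot2 at col 2 lands with bottom-row=5; cleared 0 line(s) (total 0); column heights now [6 6 6 7 7], max=7
Test piece I rot3 at col 4 (width 1): heights before test = [6 6 6 7 7]; fits = False

Answer: no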